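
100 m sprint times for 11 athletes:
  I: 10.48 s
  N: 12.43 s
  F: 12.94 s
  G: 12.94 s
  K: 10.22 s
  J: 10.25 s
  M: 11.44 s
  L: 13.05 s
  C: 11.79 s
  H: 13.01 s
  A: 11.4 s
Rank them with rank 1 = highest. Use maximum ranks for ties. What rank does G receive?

4

Sorted (descending): 13.05, 13.01, 12.94, 12.94, 12.43, 11.79, 11.44, 11.4, 10.48, 10.25, 10.22
The 2 values of 12.94 occupy positions 3–4 → each gets rank 4.
G has value 12.94 s → rank 4.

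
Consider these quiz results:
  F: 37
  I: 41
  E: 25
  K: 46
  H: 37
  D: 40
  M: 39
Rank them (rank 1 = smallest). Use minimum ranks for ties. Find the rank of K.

7

Sorted (ascending): 25, 37, 37, 39, 40, 41, 46
The 2 values of 37 occupy positions 2–3 → each gets rank 2.
K has value 46 → rank 7.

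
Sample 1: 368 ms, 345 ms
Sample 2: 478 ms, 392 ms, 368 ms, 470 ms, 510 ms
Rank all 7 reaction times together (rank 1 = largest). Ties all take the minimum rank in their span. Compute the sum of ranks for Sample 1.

12

Sorted (descending): 510, 478, 470, 392, 368, 368, 345
The 2 values of 368 occupy positions 5–6 → each gets rank 5.
Sample 1 values → pooled ranks: 368→5, 345→7
Rank sum = 5 + 7 = 12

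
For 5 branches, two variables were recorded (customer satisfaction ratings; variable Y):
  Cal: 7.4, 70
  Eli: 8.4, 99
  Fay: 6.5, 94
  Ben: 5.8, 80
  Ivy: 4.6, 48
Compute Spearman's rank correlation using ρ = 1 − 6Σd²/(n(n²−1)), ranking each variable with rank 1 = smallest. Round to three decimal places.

Ranks of variable 1: 4, 5, 3, 2, 1
Ranks of variable 2: 2, 5, 4, 3, 1
d = r₁ − r₂: 2, 0, -1, -1, 0
d²: 4, 0, 1, 1, 0; Σd² = 6
ρ = 1 − 6·6/(5·24) = 1 − 36/120 = 0.700

0.700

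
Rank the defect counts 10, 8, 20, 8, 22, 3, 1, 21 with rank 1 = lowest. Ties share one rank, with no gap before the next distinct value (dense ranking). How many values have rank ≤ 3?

4

Sorted (ascending): 1, 3, 8, 8, 10, 20, 21, 22
The 2 values of 8 share dense rank 3.
Remaining distinct values take the next consecutive integers.
Ranks ≤ 3: {1, 2, 3, 3} → 4 values.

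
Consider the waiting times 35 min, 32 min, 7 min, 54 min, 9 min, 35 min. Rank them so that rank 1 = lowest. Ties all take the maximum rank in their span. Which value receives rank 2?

9

Sorted (ascending): 7, 9, 32, 35, 35, 54
The 2 values of 35 occupy positions 4–5 → each gets rank 5.
Rank 2 → value 9.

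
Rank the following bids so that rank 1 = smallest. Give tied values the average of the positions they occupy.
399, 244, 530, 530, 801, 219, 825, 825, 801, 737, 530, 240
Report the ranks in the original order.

Sorted (ascending): 219, 240, 244, 399, 530, 530, 530, 737, 801, 801, 825, 825
The 3 values of 530 occupy positions 5–7 → average rank 6.
The 2 values of 801 occupy positions 9–10 → average rank (9+10)/2 = 9.5.
The 2 values of 825 occupy positions 11–12 → average rank (11+12)/2 = 11.5.

4, 3, 6, 6, 9.5, 1, 11.5, 11.5, 9.5, 8, 6, 2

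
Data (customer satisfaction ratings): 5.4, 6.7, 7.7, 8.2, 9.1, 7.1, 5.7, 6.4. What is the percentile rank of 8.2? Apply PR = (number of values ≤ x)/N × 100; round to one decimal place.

N = 8.
Strictly below 8.2: 6. Equal to 8.2: 1.
PR = 7/8 × 100 = 87.5

87.5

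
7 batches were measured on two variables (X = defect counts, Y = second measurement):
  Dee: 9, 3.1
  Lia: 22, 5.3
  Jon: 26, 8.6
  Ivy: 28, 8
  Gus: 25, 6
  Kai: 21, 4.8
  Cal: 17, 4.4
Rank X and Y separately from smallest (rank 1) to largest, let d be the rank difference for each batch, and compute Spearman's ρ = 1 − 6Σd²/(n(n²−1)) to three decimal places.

Ranks of variable 1: 1, 4, 6, 7, 5, 3, 2
Ranks of variable 2: 1, 4, 7, 6, 5, 3, 2
d = r₁ − r₂: 0, 0, -1, 1, 0, 0, 0
d²: 0, 0, 1, 1, 0, 0, 0; Σd² = 2
ρ = 1 − 6·2/(7·48) = 1 − 12/336 = 0.964

0.964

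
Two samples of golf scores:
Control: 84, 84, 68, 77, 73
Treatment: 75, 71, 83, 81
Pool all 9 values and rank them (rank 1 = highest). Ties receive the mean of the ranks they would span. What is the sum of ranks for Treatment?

Sorted (descending): 84, 84, 83, 81, 77, 75, 73, 71, 68
The 2 values of 84 occupy positions 1–2 → average rank (1+2)/2 = 1.5.
Treatment values → pooled ranks: 75→6, 71→8, 83→3, 81→4
Rank sum = 6 + 8 + 3 + 4 = 21

21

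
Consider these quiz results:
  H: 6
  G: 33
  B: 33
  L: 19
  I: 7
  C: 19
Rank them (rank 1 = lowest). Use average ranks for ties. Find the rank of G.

Sorted (ascending): 6, 7, 19, 19, 33, 33
The 2 values of 19 occupy positions 3–4 → average rank (3+4)/2 = 3.5.
The 2 values of 33 occupy positions 5–6 → average rank (5+6)/2 = 5.5.
G has value 33 → rank 5.5.

5.5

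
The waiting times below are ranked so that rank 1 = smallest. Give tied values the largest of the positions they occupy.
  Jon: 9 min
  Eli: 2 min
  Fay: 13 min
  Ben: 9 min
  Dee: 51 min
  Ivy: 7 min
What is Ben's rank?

4

Sorted (ascending): 2, 7, 9, 9, 13, 51
The 2 values of 9 occupy positions 3–4 → each gets rank 4.
Ben has value 9 min → rank 4.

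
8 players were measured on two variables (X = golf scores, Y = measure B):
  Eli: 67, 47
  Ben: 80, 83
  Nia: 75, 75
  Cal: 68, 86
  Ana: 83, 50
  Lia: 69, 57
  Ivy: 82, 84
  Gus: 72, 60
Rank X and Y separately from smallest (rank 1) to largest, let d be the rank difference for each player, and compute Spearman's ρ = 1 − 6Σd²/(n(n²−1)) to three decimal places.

Ranks of variable 1: 1, 6, 5, 2, 8, 3, 7, 4
Ranks of variable 2: 1, 6, 5, 8, 2, 3, 7, 4
d = r₁ − r₂: 0, 0, 0, -6, 6, 0, 0, 0
d²: 0, 0, 0, 36, 36, 0, 0, 0; Σd² = 72
ρ = 1 − 6·72/(8·63) = 1 − 432/504 = 0.143

0.143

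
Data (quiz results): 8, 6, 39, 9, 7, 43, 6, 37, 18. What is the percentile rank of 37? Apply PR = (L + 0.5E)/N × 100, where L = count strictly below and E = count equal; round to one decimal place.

72.2

N = 9.
Strictly below 37: 6. Equal to 37: 1.
PR = (6 + 0.5·1)/9 × 100 = 72.2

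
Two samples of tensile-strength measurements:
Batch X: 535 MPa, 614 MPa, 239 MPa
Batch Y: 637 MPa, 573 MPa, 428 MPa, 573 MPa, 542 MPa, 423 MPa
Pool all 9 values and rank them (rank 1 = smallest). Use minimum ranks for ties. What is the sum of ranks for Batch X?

13

Sorted (ascending): 239, 423, 428, 535, 542, 573, 573, 614, 637
The 2 values of 573 occupy positions 6–7 → each gets rank 6.
Batch X values → pooled ranks: 535→4, 614→8, 239→1
Rank sum = 4 + 8 + 1 = 13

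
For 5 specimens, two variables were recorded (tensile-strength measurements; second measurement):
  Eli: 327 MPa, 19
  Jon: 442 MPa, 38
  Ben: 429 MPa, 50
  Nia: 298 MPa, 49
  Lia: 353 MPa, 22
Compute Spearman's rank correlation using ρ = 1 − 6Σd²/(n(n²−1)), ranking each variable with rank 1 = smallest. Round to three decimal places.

0.200

Ranks of variable 1: 2, 5, 4, 1, 3
Ranks of variable 2: 1, 3, 5, 4, 2
d = r₁ − r₂: 1, 2, -1, -3, 1
d²: 1, 4, 1, 9, 1; Σd² = 16
ρ = 1 − 6·16/(5·24) = 1 − 96/120 = 0.200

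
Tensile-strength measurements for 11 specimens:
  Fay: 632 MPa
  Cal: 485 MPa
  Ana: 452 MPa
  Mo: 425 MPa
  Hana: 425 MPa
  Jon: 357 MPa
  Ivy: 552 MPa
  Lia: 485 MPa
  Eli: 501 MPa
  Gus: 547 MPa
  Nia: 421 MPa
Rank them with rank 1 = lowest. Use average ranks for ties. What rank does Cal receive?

Sorted (ascending): 357, 421, 425, 425, 452, 485, 485, 501, 547, 552, 632
The 2 values of 425 occupy positions 3–4 → average rank (3+4)/2 = 3.5.
The 2 values of 485 occupy positions 6–7 → average rank (6+7)/2 = 6.5.
Cal has value 485 MPa → rank 6.5.

6.5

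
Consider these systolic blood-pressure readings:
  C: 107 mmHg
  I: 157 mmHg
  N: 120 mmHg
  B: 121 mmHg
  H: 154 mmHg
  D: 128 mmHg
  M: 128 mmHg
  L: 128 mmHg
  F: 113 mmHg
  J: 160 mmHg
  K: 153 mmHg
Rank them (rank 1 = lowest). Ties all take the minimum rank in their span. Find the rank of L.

Sorted (ascending): 107, 113, 120, 121, 128, 128, 128, 153, 154, 157, 160
The 3 values of 128 occupy positions 5–7 → each gets rank 5.
L has value 128 mmHg → rank 5.

5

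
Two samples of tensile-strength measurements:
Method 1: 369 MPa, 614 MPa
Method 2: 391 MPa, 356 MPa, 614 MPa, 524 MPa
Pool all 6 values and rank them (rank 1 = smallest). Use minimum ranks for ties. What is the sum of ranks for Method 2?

13

Sorted (ascending): 356, 369, 391, 524, 614, 614
The 2 values of 614 occupy positions 5–6 → each gets rank 5.
Method 2 values → pooled ranks: 391→3, 356→1, 614→5, 524→4
Rank sum = 3 + 1 + 5 + 4 = 13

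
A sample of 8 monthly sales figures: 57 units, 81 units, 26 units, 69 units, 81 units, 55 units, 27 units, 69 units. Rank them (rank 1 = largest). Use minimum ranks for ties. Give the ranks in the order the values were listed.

Sorted (descending): 81, 81, 69, 69, 57, 55, 27, 26
The 2 values of 81 occupy positions 1–2 → each gets rank 1.
The 2 values of 69 occupy positions 3–4 → each gets rank 3.

5, 1, 8, 3, 1, 6, 7, 3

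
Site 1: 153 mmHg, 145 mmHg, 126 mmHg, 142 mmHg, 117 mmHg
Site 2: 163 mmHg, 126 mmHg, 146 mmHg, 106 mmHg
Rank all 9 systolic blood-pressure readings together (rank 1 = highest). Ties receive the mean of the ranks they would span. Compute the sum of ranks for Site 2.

19.5

Sorted (descending): 163, 153, 146, 145, 142, 126, 126, 117, 106
The 2 values of 126 occupy positions 6–7 → average rank (6+7)/2 = 6.5.
Site 2 values → pooled ranks: 163→1, 126→6.5, 146→3, 106→9
Rank sum = 1 + 6.5 + 3 + 9 = 19.5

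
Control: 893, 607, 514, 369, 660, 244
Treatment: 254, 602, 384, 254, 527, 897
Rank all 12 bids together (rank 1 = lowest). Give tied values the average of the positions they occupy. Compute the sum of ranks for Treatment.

37

Sorted (ascending): 244, 254, 254, 369, 384, 514, 527, 602, 607, 660, 893, 897
The 2 values of 254 occupy positions 2–3 → average rank (2+3)/2 = 2.5.
Treatment values → pooled ranks: 254→2.5, 602→8, 384→5, 254→2.5, 527→7, 897→12
Rank sum = 2.5 + 8 + 5 + 2.5 + 7 + 12 = 37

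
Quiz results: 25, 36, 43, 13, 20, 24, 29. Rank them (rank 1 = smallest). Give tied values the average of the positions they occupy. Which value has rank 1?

13

Sorted (ascending): 13, 20, 24, 25, 29, 36, 43
No ties — each value takes its position as its rank.
Rank 1 → value 13.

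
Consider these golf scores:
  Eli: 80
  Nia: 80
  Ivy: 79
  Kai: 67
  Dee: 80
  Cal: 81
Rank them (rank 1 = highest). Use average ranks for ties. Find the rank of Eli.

3

Sorted (descending): 81, 80, 80, 80, 79, 67
The 3 values of 80 occupy positions 2–4 → average rank 3.
Eli has value 80 → rank 3.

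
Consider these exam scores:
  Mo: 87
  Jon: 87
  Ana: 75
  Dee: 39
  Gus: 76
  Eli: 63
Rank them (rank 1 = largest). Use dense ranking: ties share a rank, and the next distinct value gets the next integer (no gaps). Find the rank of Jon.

1

Sorted (descending): 87, 87, 76, 75, 63, 39
The 2 values of 87 share dense rank 1.
Remaining distinct values take the next consecutive integers.
Jon has value 87 → rank 1.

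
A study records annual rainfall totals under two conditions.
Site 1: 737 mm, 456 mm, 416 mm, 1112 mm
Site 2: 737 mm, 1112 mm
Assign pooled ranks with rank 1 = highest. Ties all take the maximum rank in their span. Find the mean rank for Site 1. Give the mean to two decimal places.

4.25

Sorted (descending): 1112, 1112, 737, 737, 456, 416
The 2 values of 1112 occupy positions 1–2 → each gets rank 2.
The 2 values of 737 occupy positions 3–4 → each gets rank 4.
Site 1 values → pooled ranks: 737→4, 456→5, 416→6, 1112→2
Mean rank = (4 + 5 + 6 + 2) / 4 = 4.25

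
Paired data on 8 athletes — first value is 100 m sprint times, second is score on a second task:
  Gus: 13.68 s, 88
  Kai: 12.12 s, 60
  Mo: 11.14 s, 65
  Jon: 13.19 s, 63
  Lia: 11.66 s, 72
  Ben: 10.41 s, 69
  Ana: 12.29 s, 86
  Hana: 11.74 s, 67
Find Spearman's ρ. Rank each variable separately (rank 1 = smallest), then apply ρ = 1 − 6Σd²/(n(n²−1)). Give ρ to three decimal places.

Ranks of variable 1: 8, 5, 2, 7, 3, 1, 6, 4
Ranks of variable 2: 8, 1, 3, 2, 6, 5, 7, 4
d = r₁ − r₂: 0, 4, -1, 5, -3, -4, -1, 0
d²: 0, 16, 1, 25, 9, 16, 1, 0; Σd² = 68
ρ = 1 − 6·68/(8·63) = 1 − 408/504 = 0.190

0.190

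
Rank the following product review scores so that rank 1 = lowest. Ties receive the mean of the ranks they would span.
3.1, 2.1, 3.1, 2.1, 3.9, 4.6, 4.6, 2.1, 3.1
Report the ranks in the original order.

5, 2, 5, 2, 7, 8.5, 8.5, 2, 5

Sorted (ascending): 2.1, 2.1, 2.1, 3.1, 3.1, 3.1, 3.9, 4.6, 4.6
The 3 values of 2.1 occupy positions 1–3 → average rank 2.
The 3 values of 3.1 occupy positions 4–6 → average rank 5.
The 2 values of 4.6 occupy positions 8–9 → average rank (8+9)/2 = 8.5.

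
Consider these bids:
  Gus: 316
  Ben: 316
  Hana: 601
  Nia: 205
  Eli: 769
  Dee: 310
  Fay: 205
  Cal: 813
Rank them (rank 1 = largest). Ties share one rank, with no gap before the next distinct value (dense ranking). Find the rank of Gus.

4

Sorted (descending): 813, 769, 601, 316, 316, 310, 205, 205
The 2 values of 316 share dense rank 4.
The 2 values of 205 share dense rank 6.
Remaining distinct values take the next consecutive integers.
Gus has value 316 → rank 4.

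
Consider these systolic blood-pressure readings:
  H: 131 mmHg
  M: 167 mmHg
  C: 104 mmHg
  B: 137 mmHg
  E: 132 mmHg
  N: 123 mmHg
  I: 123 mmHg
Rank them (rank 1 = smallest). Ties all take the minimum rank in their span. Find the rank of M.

Sorted (ascending): 104, 123, 123, 131, 132, 137, 167
The 2 values of 123 occupy positions 2–3 → each gets rank 2.
M has value 167 mmHg → rank 7.

7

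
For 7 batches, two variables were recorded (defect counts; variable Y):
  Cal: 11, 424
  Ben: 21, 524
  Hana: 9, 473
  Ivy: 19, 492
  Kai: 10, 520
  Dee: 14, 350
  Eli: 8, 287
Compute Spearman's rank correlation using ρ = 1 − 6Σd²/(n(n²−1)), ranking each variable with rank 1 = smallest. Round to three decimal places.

0.571

Ranks of variable 1: 4, 7, 2, 6, 3, 5, 1
Ranks of variable 2: 3, 7, 4, 5, 6, 2, 1
d = r₁ − r₂: 1, 0, -2, 1, -3, 3, 0
d²: 1, 0, 4, 1, 9, 9, 0; Σd² = 24
ρ = 1 − 6·24/(7·48) = 1 − 144/336 = 0.571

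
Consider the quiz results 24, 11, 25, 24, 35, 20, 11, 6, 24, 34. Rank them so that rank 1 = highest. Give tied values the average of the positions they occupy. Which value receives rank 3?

Sorted (descending): 35, 34, 25, 24, 24, 24, 20, 11, 11, 6
The 3 values of 24 occupy positions 4–6 → average rank 5.
The 2 values of 11 occupy positions 8–9 → average rank (8+9)/2 = 8.5.
Rank 3 → value 25.

25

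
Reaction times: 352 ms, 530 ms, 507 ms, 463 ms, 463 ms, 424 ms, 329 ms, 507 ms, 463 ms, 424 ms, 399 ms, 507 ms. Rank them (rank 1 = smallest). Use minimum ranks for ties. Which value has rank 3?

Sorted (ascending): 329, 352, 399, 424, 424, 463, 463, 463, 507, 507, 507, 530
The 2 values of 424 occupy positions 4–5 → each gets rank 4.
The 3 values of 463 occupy positions 6–8 → each gets rank 6.
The 3 values of 507 occupy positions 9–11 → each gets rank 9.
Rank 3 → value 399.

399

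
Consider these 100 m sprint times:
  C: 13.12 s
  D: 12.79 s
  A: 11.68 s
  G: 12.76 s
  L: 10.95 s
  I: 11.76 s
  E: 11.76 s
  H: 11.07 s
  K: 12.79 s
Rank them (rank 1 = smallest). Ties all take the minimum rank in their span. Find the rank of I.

4

Sorted (ascending): 10.95, 11.07, 11.68, 11.76, 11.76, 12.76, 12.79, 12.79, 13.12
The 2 values of 11.76 occupy positions 4–5 → each gets rank 4.
The 2 values of 12.79 occupy positions 7–8 → each gets rank 7.
I has value 11.76 s → rank 4.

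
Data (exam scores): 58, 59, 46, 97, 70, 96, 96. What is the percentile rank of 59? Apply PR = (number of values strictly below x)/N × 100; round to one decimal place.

N = 7.
Strictly below 59: 2. Equal to 59: 1.
PR = 2/7 × 100 = 28.6

28.6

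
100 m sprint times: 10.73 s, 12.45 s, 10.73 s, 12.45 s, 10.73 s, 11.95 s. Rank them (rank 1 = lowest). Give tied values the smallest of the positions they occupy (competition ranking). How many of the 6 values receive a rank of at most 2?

3

Sorted (ascending): 10.73, 10.73, 10.73, 11.95, 12.45, 12.45
The 3 values of 10.73 occupy positions 1–3 → each gets rank 1.
The 2 values of 12.45 occupy positions 5–6 → each gets rank 5.
Ranks ≤ 2: {1, 1, 1} → 3 values.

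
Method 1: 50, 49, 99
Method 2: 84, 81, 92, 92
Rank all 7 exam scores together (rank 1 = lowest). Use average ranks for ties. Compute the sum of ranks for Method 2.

18

Sorted (ascending): 49, 50, 81, 84, 92, 92, 99
The 2 values of 92 occupy positions 5–6 → average rank (5+6)/2 = 5.5.
Method 2 values → pooled ranks: 84→4, 81→3, 92→5.5, 92→5.5
Rank sum = 4 + 3 + 5.5 + 5.5 = 18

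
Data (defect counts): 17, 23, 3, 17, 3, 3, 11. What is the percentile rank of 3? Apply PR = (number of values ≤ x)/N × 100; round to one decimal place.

N = 7.
Strictly below 3: 0. Equal to 3: 3.
PR = 3/7 × 100 = 42.9

42.9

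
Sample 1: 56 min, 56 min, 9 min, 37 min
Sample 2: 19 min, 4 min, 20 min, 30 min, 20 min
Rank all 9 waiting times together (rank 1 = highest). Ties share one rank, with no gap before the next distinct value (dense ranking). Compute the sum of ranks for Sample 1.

10

Sorted (descending): 56, 56, 37, 30, 20, 20, 19, 9, 4
The 2 values of 56 share dense rank 1.
The 2 values of 20 share dense rank 4.
Remaining distinct values take the next consecutive integers.
Sample 1 values → pooled ranks: 56→1, 56→1, 9→6, 37→2
Rank sum = 1 + 1 + 6 + 2 = 10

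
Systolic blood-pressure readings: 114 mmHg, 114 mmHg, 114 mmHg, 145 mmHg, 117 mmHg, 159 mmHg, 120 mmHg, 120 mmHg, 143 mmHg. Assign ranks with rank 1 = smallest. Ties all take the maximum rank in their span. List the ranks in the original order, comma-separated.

Sorted (ascending): 114, 114, 114, 117, 120, 120, 143, 145, 159
The 3 values of 114 occupy positions 1–3 → each gets rank 3.
The 2 values of 120 occupy positions 5–6 → each gets rank 6.

3, 3, 3, 8, 4, 9, 6, 6, 7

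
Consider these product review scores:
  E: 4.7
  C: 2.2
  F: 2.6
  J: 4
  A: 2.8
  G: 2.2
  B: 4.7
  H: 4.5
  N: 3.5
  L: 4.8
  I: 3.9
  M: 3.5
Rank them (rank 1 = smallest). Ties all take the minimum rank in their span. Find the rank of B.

Sorted (ascending): 2.2, 2.2, 2.6, 2.8, 3.5, 3.5, 3.9, 4, 4.5, 4.7, 4.7, 4.8
The 2 values of 2.2 occupy positions 1–2 → each gets rank 1.
The 2 values of 3.5 occupy positions 5–6 → each gets rank 5.
The 2 values of 4.7 occupy positions 10–11 → each gets rank 10.
B has value 4.7 → rank 10.

10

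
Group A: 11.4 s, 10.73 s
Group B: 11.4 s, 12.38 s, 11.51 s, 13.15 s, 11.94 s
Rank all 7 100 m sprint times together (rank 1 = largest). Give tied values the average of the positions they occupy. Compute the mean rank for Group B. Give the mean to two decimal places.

Sorted (descending): 13.15, 12.38, 11.94, 11.51, 11.4, 11.4, 10.73
The 2 values of 11.4 occupy positions 5–6 → average rank (5+6)/2 = 5.5.
Group B values → pooled ranks: 11.4→5.5, 12.38→2, 11.51→4, 13.15→1, 11.94→3
Mean rank = (5.5 + 2 + 4 + 1 + 3) / 5 = 3.10

3.10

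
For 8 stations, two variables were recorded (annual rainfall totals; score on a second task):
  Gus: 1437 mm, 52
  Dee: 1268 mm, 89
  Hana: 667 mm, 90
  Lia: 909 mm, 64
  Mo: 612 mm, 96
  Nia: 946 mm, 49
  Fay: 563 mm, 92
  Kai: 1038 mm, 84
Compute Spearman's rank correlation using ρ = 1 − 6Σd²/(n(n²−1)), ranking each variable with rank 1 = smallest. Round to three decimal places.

Ranks of variable 1: 8, 7, 3, 4, 2, 5, 1, 6
Ranks of variable 2: 2, 5, 6, 3, 8, 1, 7, 4
d = r₁ − r₂: 6, 2, -3, 1, -6, 4, -6, 2
d²: 36, 4, 9, 1, 36, 16, 36, 4; Σd² = 142
ρ = 1 − 6·142/(8·63) = 1 − 852/504 = -0.690

-0.690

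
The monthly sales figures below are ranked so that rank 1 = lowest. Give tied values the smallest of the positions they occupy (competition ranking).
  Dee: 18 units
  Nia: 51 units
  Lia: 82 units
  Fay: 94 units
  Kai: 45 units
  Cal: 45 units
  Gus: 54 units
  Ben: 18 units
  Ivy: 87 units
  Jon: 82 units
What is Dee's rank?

Sorted (ascending): 18, 18, 45, 45, 51, 54, 82, 82, 87, 94
The 2 values of 18 occupy positions 1–2 → each gets rank 1.
The 2 values of 45 occupy positions 3–4 → each gets rank 3.
The 2 values of 82 occupy positions 7–8 → each gets rank 7.
Dee has value 18 units → rank 1.

1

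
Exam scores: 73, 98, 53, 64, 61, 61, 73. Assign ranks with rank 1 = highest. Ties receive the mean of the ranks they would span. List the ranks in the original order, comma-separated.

Sorted (descending): 98, 73, 73, 64, 61, 61, 53
The 2 values of 73 occupy positions 2–3 → average rank (2+3)/2 = 2.5.
The 2 values of 61 occupy positions 5–6 → average rank (5+6)/2 = 5.5.

2.5, 1, 7, 4, 5.5, 5.5, 2.5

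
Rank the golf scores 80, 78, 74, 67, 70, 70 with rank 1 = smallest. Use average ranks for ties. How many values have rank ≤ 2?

1

Sorted (ascending): 67, 70, 70, 74, 78, 80
The 2 values of 70 occupy positions 2–3 → average rank (2+3)/2 = 2.5.
Ranks ≤ 2: {1} → 1 value.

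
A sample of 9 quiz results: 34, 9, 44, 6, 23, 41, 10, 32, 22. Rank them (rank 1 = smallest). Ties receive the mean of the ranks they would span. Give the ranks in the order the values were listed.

Sorted (ascending): 6, 9, 10, 22, 23, 32, 34, 41, 44
No ties — each value takes its position as its rank.

7, 2, 9, 1, 5, 8, 3, 6, 4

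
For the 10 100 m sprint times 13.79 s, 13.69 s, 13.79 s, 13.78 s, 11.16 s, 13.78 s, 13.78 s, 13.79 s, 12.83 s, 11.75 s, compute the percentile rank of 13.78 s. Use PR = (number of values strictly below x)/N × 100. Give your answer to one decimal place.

40.0

N = 10.
Strictly below 13.78: 4. Equal to 13.78: 3.
PR = 4/10 × 100 = 40.0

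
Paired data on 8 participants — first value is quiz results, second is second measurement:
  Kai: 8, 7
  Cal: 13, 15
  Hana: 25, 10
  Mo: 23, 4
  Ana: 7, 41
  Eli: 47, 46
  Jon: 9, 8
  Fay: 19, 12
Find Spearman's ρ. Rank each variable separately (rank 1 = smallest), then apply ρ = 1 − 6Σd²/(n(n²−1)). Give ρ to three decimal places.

0.119

Ranks of variable 1: 2, 4, 7, 6, 1, 8, 3, 5
Ranks of variable 2: 2, 6, 4, 1, 7, 8, 3, 5
d = r₁ − r₂: 0, -2, 3, 5, -6, 0, 0, 0
d²: 0, 4, 9, 25, 36, 0, 0, 0; Σd² = 74
ρ = 1 − 6·74/(8·63) = 1 − 444/504 = 0.119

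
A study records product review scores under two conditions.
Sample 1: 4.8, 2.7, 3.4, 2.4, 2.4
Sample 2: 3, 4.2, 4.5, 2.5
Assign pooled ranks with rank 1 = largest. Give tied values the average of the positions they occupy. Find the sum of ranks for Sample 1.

28

Sorted (descending): 4.8, 4.5, 4.2, 3.4, 3, 2.7, 2.5, 2.4, 2.4
The 2 values of 2.4 occupy positions 8–9 → average rank (8+9)/2 = 8.5.
Sample 1 values → pooled ranks: 4.8→1, 2.7→6, 3.4→4, 2.4→8.5, 2.4→8.5
Rank sum = 1 + 6 + 4 + 8.5 + 8.5 = 28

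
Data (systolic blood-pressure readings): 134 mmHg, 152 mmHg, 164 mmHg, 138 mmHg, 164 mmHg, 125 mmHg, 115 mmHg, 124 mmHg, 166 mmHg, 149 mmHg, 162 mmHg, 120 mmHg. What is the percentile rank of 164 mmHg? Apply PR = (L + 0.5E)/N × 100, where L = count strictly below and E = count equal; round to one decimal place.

N = 12.
Strictly below 164: 9. Equal to 164: 2.
PR = (9 + 0.5·2)/12 × 100 = 83.3

83.3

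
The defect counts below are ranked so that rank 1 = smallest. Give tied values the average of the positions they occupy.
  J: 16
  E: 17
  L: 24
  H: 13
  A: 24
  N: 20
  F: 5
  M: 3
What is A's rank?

Sorted (ascending): 3, 5, 13, 16, 17, 20, 24, 24
The 2 values of 24 occupy positions 7–8 → average rank (7+8)/2 = 7.5.
A has value 24 → rank 7.5.

7.5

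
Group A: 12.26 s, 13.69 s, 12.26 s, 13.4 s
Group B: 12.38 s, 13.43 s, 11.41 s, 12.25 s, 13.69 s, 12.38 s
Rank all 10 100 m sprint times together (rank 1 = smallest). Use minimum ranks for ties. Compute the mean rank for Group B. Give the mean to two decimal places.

Sorted (ascending): 11.41, 12.25, 12.26, 12.26, 12.38, 12.38, 13.4, 13.43, 13.69, 13.69
The 2 values of 12.26 occupy positions 3–4 → each gets rank 3.
The 2 values of 12.38 occupy positions 5–6 → each gets rank 5.
The 2 values of 13.69 occupy positions 9–10 → each gets rank 9.
Group B values → pooled ranks: 12.38→5, 13.43→8, 11.41→1, 12.25→2, 13.69→9, 12.38→5
Mean rank = (5 + 8 + 1 + 2 + 9 + 5) / 6 = 5.00

5.00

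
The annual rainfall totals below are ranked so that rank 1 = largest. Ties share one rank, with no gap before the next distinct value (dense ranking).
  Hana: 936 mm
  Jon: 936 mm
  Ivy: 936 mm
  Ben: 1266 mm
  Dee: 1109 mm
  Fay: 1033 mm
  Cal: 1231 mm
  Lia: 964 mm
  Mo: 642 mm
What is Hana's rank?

6

Sorted (descending): 1266, 1231, 1109, 1033, 964, 936, 936, 936, 642
The 3 values of 936 share dense rank 6.
Remaining distinct values take the next consecutive integers.
Hana has value 936 mm → rank 6.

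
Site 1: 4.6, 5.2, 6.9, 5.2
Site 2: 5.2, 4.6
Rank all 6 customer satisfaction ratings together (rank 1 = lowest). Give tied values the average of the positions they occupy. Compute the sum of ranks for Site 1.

Sorted (ascending): 4.6, 4.6, 5.2, 5.2, 5.2, 6.9
The 2 values of 4.6 occupy positions 1–2 → average rank (1+2)/2 = 1.5.
The 3 values of 5.2 occupy positions 3–5 → average rank 4.
Site 1 values → pooled ranks: 4.6→1.5, 5.2→4, 6.9→6, 5.2→4
Rank sum = 1.5 + 4 + 6 + 4 = 15.5

15.5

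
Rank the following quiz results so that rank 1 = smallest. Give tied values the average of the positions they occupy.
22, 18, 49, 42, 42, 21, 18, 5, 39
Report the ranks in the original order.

Sorted (ascending): 5, 18, 18, 21, 22, 39, 42, 42, 49
The 2 values of 18 occupy positions 2–3 → average rank (2+3)/2 = 2.5.
The 2 values of 42 occupy positions 7–8 → average rank (7+8)/2 = 7.5.

5, 2.5, 9, 7.5, 7.5, 4, 2.5, 1, 6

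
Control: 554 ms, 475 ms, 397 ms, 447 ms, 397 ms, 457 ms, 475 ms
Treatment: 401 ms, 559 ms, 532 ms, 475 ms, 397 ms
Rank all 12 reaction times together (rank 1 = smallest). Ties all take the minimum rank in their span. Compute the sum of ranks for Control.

38

Sorted (ascending): 397, 397, 397, 401, 447, 457, 475, 475, 475, 532, 554, 559
The 3 values of 397 occupy positions 1–3 → each gets rank 1.
The 3 values of 475 occupy positions 7–9 → each gets rank 7.
Control values → pooled ranks: 554→11, 475→7, 397→1, 447→5, 397→1, 457→6, 475→7
Rank sum = 11 + 7 + 1 + 5 + 1 + 6 + 7 = 38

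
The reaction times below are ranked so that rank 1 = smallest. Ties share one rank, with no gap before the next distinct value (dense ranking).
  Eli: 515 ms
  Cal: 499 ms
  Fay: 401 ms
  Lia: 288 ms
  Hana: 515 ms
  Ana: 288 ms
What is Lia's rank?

1

Sorted (ascending): 288, 288, 401, 499, 515, 515
The 2 values of 288 share dense rank 1.
The 2 values of 515 share dense rank 4.
Remaining distinct values take the next consecutive integers.
Lia has value 288 ms → rank 1.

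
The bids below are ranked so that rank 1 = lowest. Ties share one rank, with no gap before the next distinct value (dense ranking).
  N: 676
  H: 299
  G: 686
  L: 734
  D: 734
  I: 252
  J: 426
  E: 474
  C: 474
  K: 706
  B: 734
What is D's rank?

8

Sorted (ascending): 252, 299, 426, 474, 474, 676, 686, 706, 734, 734, 734
The 2 values of 474 share dense rank 4.
The 3 values of 734 share dense rank 8.
Remaining distinct values take the next consecutive integers.
D has value 734 → rank 8.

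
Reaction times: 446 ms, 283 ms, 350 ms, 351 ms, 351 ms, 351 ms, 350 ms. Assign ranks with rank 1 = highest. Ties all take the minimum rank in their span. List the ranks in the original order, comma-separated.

1, 7, 5, 2, 2, 2, 5

Sorted (descending): 446, 351, 351, 351, 350, 350, 283
The 3 values of 351 occupy positions 2–4 → each gets rank 2.
The 2 values of 350 occupy positions 5–6 → each gets rank 5.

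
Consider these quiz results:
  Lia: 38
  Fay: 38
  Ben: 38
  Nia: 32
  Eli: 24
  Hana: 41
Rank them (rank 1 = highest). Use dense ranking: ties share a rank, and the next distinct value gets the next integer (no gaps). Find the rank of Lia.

2

Sorted (descending): 41, 38, 38, 38, 32, 24
The 3 values of 38 share dense rank 2.
Remaining distinct values take the next consecutive integers.
Lia has value 38 → rank 2.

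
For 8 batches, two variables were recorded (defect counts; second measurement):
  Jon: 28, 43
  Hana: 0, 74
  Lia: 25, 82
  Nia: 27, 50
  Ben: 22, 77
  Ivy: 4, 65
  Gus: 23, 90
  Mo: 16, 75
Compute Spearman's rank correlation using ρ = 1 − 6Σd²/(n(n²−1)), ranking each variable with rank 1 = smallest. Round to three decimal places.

-0.214

Ranks of variable 1: 8, 1, 6, 7, 4, 2, 5, 3
Ranks of variable 2: 1, 4, 7, 2, 6, 3, 8, 5
d = r₁ − r₂: 7, -3, -1, 5, -2, -1, -3, -2
d²: 49, 9, 1, 25, 4, 1, 9, 4; Σd² = 102
ρ = 1 − 6·102/(8·63) = 1 − 612/504 = -0.214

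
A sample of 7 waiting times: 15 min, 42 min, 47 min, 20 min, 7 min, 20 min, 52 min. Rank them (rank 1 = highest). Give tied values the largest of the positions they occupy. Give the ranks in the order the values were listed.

Sorted (descending): 52, 47, 42, 20, 20, 15, 7
The 2 values of 20 occupy positions 4–5 → each gets rank 5.

6, 3, 2, 5, 7, 5, 1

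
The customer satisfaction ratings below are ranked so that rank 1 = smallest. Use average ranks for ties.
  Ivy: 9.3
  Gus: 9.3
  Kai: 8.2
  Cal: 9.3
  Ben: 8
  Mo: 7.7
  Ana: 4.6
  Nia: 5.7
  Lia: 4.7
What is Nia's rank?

Sorted (ascending): 4.6, 4.7, 5.7, 7.7, 8, 8.2, 9.3, 9.3, 9.3
The 3 values of 9.3 occupy positions 7–9 → average rank 8.
Nia has value 5.7 → rank 3.

3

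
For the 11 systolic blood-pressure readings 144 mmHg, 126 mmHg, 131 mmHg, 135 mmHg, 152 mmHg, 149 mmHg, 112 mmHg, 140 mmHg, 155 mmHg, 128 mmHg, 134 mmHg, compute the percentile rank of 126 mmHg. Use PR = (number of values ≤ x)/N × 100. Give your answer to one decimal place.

N = 11.
Strictly below 126: 1. Equal to 126: 1.
PR = 2/11 × 100 = 18.2

18.2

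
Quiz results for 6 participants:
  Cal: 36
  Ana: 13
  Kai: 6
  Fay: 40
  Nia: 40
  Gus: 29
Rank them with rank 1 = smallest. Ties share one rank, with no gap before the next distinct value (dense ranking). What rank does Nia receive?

5

Sorted (ascending): 6, 13, 29, 36, 40, 40
The 2 values of 40 share dense rank 5.
Remaining distinct values take the next consecutive integers.
Nia has value 40 → rank 5.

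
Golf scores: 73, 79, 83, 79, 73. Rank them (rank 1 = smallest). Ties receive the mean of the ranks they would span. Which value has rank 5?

83

Sorted (ascending): 73, 73, 79, 79, 83
The 2 values of 73 occupy positions 1–2 → average rank (1+2)/2 = 1.5.
The 2 values of 79 occupy positions 3–4 → average rank (3+4)/2 = 3.5.
Rank 5 → value 83.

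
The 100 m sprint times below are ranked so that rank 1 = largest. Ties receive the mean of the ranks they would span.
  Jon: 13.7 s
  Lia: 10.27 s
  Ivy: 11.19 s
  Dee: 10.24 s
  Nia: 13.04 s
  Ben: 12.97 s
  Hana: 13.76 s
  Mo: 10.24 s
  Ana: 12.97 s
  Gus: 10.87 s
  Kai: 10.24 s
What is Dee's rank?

10

Sorted (descending): 13.76, 13.7, 13.04, 12.97, 12.97, 11.19, 10.87, 10.27, 10.24, 10.24, 10.24
The 2 values of 12.97 occupy positions 4–5 → average rank (4+5)/2 = 4.5.
The 3 values of 10.24 occupy positions 9–11 → average rank 10.
Dee has value 10.24 s → rank 10.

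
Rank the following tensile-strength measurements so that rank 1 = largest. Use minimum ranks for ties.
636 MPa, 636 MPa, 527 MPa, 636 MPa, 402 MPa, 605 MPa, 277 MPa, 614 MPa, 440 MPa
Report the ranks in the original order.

1, 1, 6, 1, 8, 5, 9, 4, 7

Sorted (descending): 636, 636, 636, 614, 605, 527, 440, 402, 277
The 3 values of 636 occupy positions 1–3 → each gets rank 1.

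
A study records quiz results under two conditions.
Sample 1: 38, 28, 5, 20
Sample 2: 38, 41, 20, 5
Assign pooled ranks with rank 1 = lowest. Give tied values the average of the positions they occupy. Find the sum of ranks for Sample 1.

Sorted (ascending): 5, 5, 20, 20, 28, 38, 38, 41
The 2 values of 5 occupy positions 1–2 → average rank (1+2)/2 = 1.5.
The 2 values of 20 occupy positions 3–4 → average rank (3+4)/2 = 3.5.
The 2 values of 38 occupy positions 6–7 → average rank (6+7)/2 = 6.5.
Sample 1 values → pooled ranks: 38→6.5, 28→5, 5→1.5, 20→3.5
Rank sum = 6.5 + 5 + 1.5 + 3.5 = 16.5

16.5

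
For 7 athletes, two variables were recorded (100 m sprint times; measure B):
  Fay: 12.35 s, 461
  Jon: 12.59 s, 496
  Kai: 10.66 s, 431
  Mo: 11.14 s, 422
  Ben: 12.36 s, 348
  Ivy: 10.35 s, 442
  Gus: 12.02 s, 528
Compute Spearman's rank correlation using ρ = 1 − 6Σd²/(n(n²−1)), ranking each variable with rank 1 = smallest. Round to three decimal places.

0.179

Ranks of variable 1: 5, 7, 2, 3, 6, 1, 4
Ranks of variable 2: 5, 6, 3, 2, 1, 4, 7
d = r₁ − r₂: 0, 1, -1, 1, 5, -3, -3
d²: 0, 1, 1, 1, 25, 9, 9; Σd² = 46
ρ = 1 − 6·46/(7·48) = 1 − 276/336 = 0.179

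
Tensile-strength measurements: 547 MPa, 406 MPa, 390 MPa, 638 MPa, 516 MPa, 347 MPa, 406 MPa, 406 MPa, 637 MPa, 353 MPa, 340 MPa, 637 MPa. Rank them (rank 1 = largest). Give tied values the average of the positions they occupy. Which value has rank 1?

Sorted (descending): 638, 637, 637, 547, 516, 406, 406, 406, 390, 353, 347, 340
The 2 values of 637 occupy positions 2–3 → average rank (2+3)/2 = 2.5.
The 3 values of 406 occupy positions 6–8 → average rank 7.
Rank 1 → value 638.

638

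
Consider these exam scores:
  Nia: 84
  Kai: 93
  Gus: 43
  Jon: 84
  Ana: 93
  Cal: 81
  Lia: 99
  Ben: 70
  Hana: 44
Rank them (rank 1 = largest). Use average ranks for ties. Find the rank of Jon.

Sorted (descending): 99, 93, 93, 84, 84, 81, 70, 44, 43
The 2 values of 93 occupy positions 2–3 → average rank (2+3)/2 = 2.5.
The 2 values of 84 occupy positions 4–5 → average rank (4+5)/2 = 4.5.
Jon has value 84 → rank 4.5.

4.5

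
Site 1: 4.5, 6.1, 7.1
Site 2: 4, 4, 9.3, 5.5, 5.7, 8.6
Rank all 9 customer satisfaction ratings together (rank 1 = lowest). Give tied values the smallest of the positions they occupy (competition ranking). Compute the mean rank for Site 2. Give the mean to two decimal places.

Sorted (ascending): 4, 4, 4.5, 5.5, 5.7, 6.1, 7.1, 8.6, 9.3
The 2 values of 4 occupy positions 1–2 → each gets rank 1.
Site 2 values → pooled ranks: 4→1, 4→1, 9.3→9, 5.5→4, 5.7→5, 8.6→8
Mean rank = (1 + 1 + 9 + 4 + 5 + 8) / 6 = 4.67

4.67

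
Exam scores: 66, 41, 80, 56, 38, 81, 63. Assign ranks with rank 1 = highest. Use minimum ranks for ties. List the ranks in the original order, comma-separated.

3, 6, 2, 5, 7, 1, 4

Sorted (descending): 81, 80, 66, 63, 56, 41, 38
No ties — each value takes its position as its rank.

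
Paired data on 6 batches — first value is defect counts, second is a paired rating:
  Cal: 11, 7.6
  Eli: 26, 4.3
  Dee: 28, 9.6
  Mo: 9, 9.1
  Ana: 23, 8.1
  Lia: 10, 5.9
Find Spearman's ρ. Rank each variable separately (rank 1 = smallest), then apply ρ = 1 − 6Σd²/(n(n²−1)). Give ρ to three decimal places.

Ranks of variable 1: 3, 5, 6, 1, 4, 2
Ranks of variable 2: 3, 1, 6, 5, 4, 2
d = r₁ − r₂: 0, 4, 0, -4, 0, 0
d²: 0, 16, 0, 16, 0, 0; Σd² = 32
ρ = 1 − 6·32/(6·35) = 1 − 192/210 = 0.086

0.086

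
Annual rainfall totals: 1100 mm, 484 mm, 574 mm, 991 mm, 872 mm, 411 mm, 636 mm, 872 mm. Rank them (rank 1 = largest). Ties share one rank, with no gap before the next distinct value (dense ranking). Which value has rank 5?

Sorted (descending): 1100, 991, 872, 872, 636, 574, 484, 411
The 2 values of 872 share dense rank 3.
Remaining distinct values take the next consecutive integers.
Rank 5 → value 574.

574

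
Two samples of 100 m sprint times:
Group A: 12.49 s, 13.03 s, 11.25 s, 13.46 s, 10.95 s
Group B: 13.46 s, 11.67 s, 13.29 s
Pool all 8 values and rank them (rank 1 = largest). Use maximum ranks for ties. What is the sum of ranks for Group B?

11

Sorted (descending): 13.46, 13.46, 13.29, 13.03, 12.49, 11.67, 11.25, 10.95
The 2 values of 13.46 occupy positions 1–2 → each gets rank 2.
Group B values → pooled ranks: 13.46→2, 11.67→6, 13.29→3
Rank sum = 2 + 6 + 3 = 11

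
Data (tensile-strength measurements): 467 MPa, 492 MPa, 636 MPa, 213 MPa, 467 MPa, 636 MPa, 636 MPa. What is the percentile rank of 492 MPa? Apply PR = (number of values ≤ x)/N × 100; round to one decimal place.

57.1

N = 7.
Strictly below 492: 3. Equal to 492: 1.
PR = 4/7 × 100 = 57.1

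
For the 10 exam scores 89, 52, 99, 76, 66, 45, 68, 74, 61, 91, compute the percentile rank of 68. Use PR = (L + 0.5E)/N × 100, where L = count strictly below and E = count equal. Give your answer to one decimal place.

N = 10.
Strictly below 68: 4. Equal to 68: 1.
PR = (4 + 0.5·1)/10 × 100 = 45.0

45.0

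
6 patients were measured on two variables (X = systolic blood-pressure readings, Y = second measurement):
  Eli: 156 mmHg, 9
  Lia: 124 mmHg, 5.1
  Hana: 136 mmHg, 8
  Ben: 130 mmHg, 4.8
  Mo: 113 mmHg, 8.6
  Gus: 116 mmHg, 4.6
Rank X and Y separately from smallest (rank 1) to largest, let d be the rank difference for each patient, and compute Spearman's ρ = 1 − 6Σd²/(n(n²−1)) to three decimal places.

0.371

Ranks of variable 1: 6, 3, 5, 4, 1, 2
Ranks of variable 2: 6, 3, 4, 2, 5, 1
d = r₁ − r₂: 0, 0, 1, 2, -4, 1
d²: 0, 0, 1, 4, 16, 1; Σd² = 22
ρ = 1 − 6·22/(6·35) = 1 − 132/210 = 0.371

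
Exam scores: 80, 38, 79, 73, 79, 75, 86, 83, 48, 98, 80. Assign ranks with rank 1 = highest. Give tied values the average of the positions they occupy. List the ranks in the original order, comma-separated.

Sorted (descending): 98, 86, 83, 80, 80, 79, 79, 75, 73, 48, 38
The 2 values of 80 occupy positions 4–5 → average rank (4+5)/2 = 4.5.
The 2 values of 79 occupy positions 6–7 → average rank (6+7)/2 = 6.5.

4.5, 11, 6.5, 9, 6.5, 8, 2, 3, 10, 1, 4.5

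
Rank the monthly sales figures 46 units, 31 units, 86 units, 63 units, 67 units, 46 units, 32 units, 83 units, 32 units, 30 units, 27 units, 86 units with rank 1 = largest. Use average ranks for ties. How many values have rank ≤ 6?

5

Sorted (descending): 86, 86, 83, 67, 63, 46, 46, 32, 32, 31, 30, 27
The 2 values of 86 occupy positions 1–2 → average rank (1+2)/2 = 1.5.
The 2 values of 46 occupy positions 6–7 → average rank (6+7)/2 = 6.5.
The 2 values of 32 occupy positions 8–9 → average rank (8+9)/2 = 8.5.
Ranks ≤ 6: {1.5, 1.5, 3, 4, 5} → 5 values.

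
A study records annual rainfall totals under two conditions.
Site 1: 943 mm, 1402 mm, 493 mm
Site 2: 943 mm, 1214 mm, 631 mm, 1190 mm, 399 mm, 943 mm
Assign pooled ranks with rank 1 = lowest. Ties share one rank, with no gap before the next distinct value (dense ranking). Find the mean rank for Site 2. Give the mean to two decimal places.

Sorted (ascending): 399, 493, 631, 943, 943, 943, 1190, 1214, 1402
The 3 values of 943 share dense rank 4.
Remaining distinct values take the next consecutive integers.
Site 2 values → pooled ranks: 943→4, 1214→6, 631→3, 1190→5, 399→1, 943→4
Mean rank = (4 + 6 + 3 + 5 + 1 + 4) / 6 = 3.83

3.83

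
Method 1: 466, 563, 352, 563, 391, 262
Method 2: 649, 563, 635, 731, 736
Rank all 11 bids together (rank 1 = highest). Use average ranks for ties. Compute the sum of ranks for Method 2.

16

Sorted (descending): 736, 731, 649, 635, 563, 563, 563, 466, 391, 352, 262
The 3 values of 563 occupy positions 5–7 → average rank 6.
Method 2 values → pooled ranks: 649→3, 563→6, 635→4, 731→2, 736→1
Rank sum = 3 + 6 + 4 + 2 + 1 = 16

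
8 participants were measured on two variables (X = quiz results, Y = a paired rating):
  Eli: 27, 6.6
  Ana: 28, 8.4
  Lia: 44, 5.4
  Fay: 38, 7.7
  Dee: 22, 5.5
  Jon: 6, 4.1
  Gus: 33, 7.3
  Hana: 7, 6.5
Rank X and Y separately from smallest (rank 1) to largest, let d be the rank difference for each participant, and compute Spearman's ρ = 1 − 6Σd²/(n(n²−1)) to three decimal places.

Ranks of variable 1: 4, 5, 8, 7, 3, 1, 6, 2
Ranks of variable 2: 5, 8, 2, 7, 3, 1, 6, 4
d = r₁ − r₂: -1, -3, 6, 0, 0, 0, 0, -2
d²: 1, 9, 36, 0, 0, 0, 0, 4; Σd² = 50
ρ = 1 − 6·50/(8·63) = 1 − 300/504 = 0.405

0.405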